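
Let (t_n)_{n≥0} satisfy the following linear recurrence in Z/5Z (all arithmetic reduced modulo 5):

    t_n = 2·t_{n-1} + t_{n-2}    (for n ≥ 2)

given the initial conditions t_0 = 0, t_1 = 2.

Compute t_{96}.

0

t_2 = 2·2 + 1·0 = 4
t_3 = 2·4 + 1·2 = 0
t_4 = 2·0 + 1·4 = 4
t_5 = 2·4 + 1·0 = 3
t_6 = 2·3 + 1·4 = 0
t_7 = 2·0 + 1·3 = 3
t_8 = 2·3 + 1·0 = 1
t_9 = 2·1 + 1·3 = 0
t_10 = 2·0 + 1·1 = 1
t_11 = 2·1 + 1·0 = 2
t_12 = 2·2 + 1·1 = 0
t_13 = 2·0 + 1·2 = 2
(t_12, t_13) = (0, 2) = (t_0, t_1), so the sequence has period 12.
96 ≡ 0 (mod 12), hence t_96 = t_0 = 0.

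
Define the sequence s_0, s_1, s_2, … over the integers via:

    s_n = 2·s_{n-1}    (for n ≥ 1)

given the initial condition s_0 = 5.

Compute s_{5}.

s_1 = 2·5 = 10
s_2 = 2·10 = 20
s_3 = 2·20 = 40
s_4 = 2·40 = 80
s_5 = 2·80 = 160

160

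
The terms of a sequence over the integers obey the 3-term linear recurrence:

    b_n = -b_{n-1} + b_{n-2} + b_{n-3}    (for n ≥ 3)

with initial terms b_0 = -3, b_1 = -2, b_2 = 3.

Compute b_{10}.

b_3 = -1·3 + 1·-2 + 1·-3 = -8
b_4 = -1·-8 + 1·3 + 1·-2 = 9
b_5 = -1·9 + 1·-8 + 1·3 = -14
b_6 = -1·-14 + 1·9 + 1·-8 = 15
b_7 = -1·15 + 1·-14 + 1·9 = -20
b_8 = -1·-20 + 1·15 + 1·-14 = 21
b_9 = -1·21 + 1·-20 + 1·15 = -26
b_10 = -1·-26 + 1·21 + 1·-20 = 27

27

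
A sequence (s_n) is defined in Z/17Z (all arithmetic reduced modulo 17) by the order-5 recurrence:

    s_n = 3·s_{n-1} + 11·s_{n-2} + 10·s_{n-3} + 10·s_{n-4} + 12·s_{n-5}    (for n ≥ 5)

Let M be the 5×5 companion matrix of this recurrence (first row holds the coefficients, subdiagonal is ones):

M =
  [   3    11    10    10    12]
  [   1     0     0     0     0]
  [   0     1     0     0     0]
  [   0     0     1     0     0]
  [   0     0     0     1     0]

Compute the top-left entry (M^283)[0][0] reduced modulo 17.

(M^283)[0][0] is the top entry after applying M 283 times to the unit state (1, 0, 0, 0, 0). Equivalently it is h_{287} for the auxiliary sequence (h_n) obeying the same recurrence with h_4 = 1 and h_i = 0 for 0 ≤ i < 4:
h_5 = 3·1 + 11·0 + 10·0 + 10·0 + 12·0 = 3
h_6 = 3·3 + 11·1 + 10·0 + 10·0 + 12·0 = 3
h_7 = 3·3 + 11·3 + 10·1 + 10·0 + 12·0 = 1
h_8 = 3·1 + 11·3 + 10·3 + 10·1 + 12·0 = 8
h_9 = 3·8 + 11·1 + 10·3 + 10·3 + 12·1 = 5
h_10 = 3·5 + 11·8 + 10·1 + 10·3 + 12·3 = 9
Continuing the recurrence:
  h_11 = 4;  h_12 = 15;  h_13 = 2;  h_14 = 4;  h_15 = 9;  h_16 = 0
  h_17 = 16;  h_18 = 15;  h_19 = 2;  h_20 = 14;  h_21 = 0;  h_22 = 6
  h_23 = 1;  h_24 = 12;  h_25 = 3;  h_26 = 7;  h_27 = 1;  h_28 = 4
  h_29 = 12;  h_30 = 9;  h_31 = 4;  h_32 = 11;  h_33 = 12;  h_34 = 6
  h_35 = 0;  h_36 = 4;  h_37 = 1;  h_38 = 13;  h_39 = 9;  h_40 = 16
  h_41 = 12;  h_42 = 2;  h_43 = 0;  h_44 = 2;  h_45 = 15;  h_46 = 10
  h_47 = 1;  h_48 = 11;  h_49 = 12;  h_50 = 5;  h_51 = 13;  h_52 = 13
  h_53 = 8;  h_54 = 15;  h_55 = 11;  h_56 = 3;  h_57 = 6;  h_58 = 16
  h_59 = 9;  h_60 = 0;  h_61 = 15;  h_62 = 10;  h_63 = 1;  h_64 = 14
  h_65 = 14;  h_66 = 10;  h_67 = 12;  h_68 = 13;  h_69 = 1;  h_70 = 7
  h_71 = 11;  h_72 = 3;  h_73 = 9;  h_74 = 14;  h_75 = 8;  h_76 = 5
  h_77 = 12;  h_78 = 11;  h_79 = 4;  h_80 = 8;  h_81 = 1;  h_82 = 11
  h_83 = 7;  h_84 = 8;  h_85 = 11;  h_86 = 7;  h_87 = 16;  h_88 = 8
  h_89 = 0;  h_90 = 8;  h_91 = 8;  h_92 = 10;  h_93 = 5;  h_94 = 13
  h_95 = 13;  h_96 = 3;  h_97 = 10;  h_98 = 9;  h_99 = 11;  h_100 = 10
  h_101 = 3;  h_102 = 14;  h_103 = 2;  h_104 = 14;  h_105 = 14;  h_106 = 1
  h_107 = 9;  h_108 = 2;  h_109 = 15;  h_110 = 12;  h_111 = 0;  h_112 = 2
  h_113 = 11;  h_114 = 15;  h_115 = 7;  h_116 = 10;  h_117 = 0;  h_118 = 3
  h_119 = 2;  h_120 = 2;  h_121 = 8;  h_122 = 11;  h_123 = 10;  h_124 = 3
  h_125 = 10;  h_126 = 12;  h_127 = 0;  h_128 = 8;  h_129 = 8;  h_130 = 12
  h_131 = 8;  h_132 = 10;  h_133 = 6;  h_134 = 16;  h_135 = 13;  h_136 = 12
  h_137 = 9;  h_138 = 11;  h_139 = 13;  h_140 = 16;  h_141 = 8;  h_142 = 4
  h_143 = 12;  h_144 = 0;  h_145 = 2;  h_146 = 7;  h_147 = 7;  h_148 = 7
  h_149 = 1;  h_150 = 6;  h_151 = 15;  h_152 = 3;  h_153 = 5;  h_154 = 15
  h_155 = 12;  h_156 = 2;  h_157 = 0;  h_158 = 12;  h_159 = 16;  h_160 = 4
  h_161 = 9;  h_162 = 11;  h_163 = 0;  h_164 = 1;  h_165 = 13;  h_166 = 13
  h_167 = 1;  h_168 = 14;  h_169 = 2;  h_170 = 14;  h_171 = 13;  h_172 = 8
  h_173 = 2;  h_174 = 14;  h_175 = 0;  h_176 = 2;  h_177 = 7;  h_178 = 3
  h_179 = 2;  h_180 = 10;  h_181 = 6;  h_182 = 7;  h_183 = 5;  h_184 = 4
  h_185 = 11;  h_186 = 14;  h_187 = 14;  h_188 = 15;  h_189 = 4;  h_190 = 11
  h_191 = 8;  h_192 = 10;  h_193 = 6;  h_194 = 9;  h_195 = 14;  h_196 = 6
  h_197 = 0;  h_198 = 11;  h_199 = 1;  h_200 = 12;  h_201 = 8;  h_202 = 4
  h_203 = 5;  h_204 = 16;  h_205 = 10;  h_206 = 1;  h_207 = 14;  h_208 = 16
  h_209 = 11;  h_210 = 3;  h_211 = 0;  h_212 = 12;  h_213 = 11;  h_214 = 4
  h_215 = 0;  h_216 = 2;  h_217 = 11;  h_218 = 6;  h_219 = 3;  h_220 = 1
  h_221 = 9;  h_222 = 5;  h_223 = 5;  h_224 = 2;  h_225 = 9;  h_226 = 2
  h_227 = 14;  h_228 = 13;  h_229 = 4;  h_230 = 15;  h_231 = 9;  h_232 = 3
  h_233 = 12;  h_234 = 0;  h_235 = 7;  h_236 = 7;  h_237 = 16;  h_238 = 16
  h_239 = 7;  h_240 = 1;  h_241 = 8;  h_242 = 15;  h_243 = 14;  h_244 = 7
  h_245 = 9;  h_246 = 14;  h_247 = 4;  h_248 = 1;  h_249 = 4;  h_250 = 5
  h_251 = 5;  h_252 = 15;  h_253 = 15;  h_254 = 1;  h_255 = 3;  h_256 = 6
  h_257 = 0;  h_258 = 14;  h_259 = 8;  h_260 = 2;  h_261 = 0;  h_262 = 4
  h_263 = 8;  h_264 = 14;  h_265 = 7;  h_266 = 6;  h_267 = 6;  h_268 = 16
  h_269 = 4;  h_270 = 1;  h_271 = 16;  h_272 = 8;  h_273 = 0;  h_274 = 0
  h_275 = 14;  h_276 = 8;  h_277 = 2;  h_278 = 13;  h_279 = 9;  h_280 = 13
  h_281 = 10;  h_282 = 9;  h_283 = 3;  h_284 = 4;  h_285 = 0
h_286 = 3·0 + 11·4 + 10·3 + 10·9 + 12·10 = 12
h_287 = 3·12 + 11·0 + 10·4 + 10·3 + 12·9 = 10

10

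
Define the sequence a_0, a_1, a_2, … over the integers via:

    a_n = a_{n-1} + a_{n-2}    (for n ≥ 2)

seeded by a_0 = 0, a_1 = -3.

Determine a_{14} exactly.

-1131

a_2 = 1·-3 + 1·0 = -3
a_3 = 1·-3 + 1·-3 = -6
a_4 = 1·-6 + 1·-3 = -9
a_5 = 1·-9 + 1·-6 = -15
a_6 = 1·-15 + 1·-9 = -24
a_7 = 1·-24 + 1·-15 = -39
a_8 = 1·-39 + 1·-24 = -63
a_9 = 1·-63 + 1·-39 = -102
a_10 = 1·-102 + 1·-63 = -165
a_11 = 1·-165 + 1·-102 = -267
a_12 = 1·-267 + 1·-165 = -432
a_13 = 1·-432 + 1·-267 = -699
a_14 = 1·-699 + 1·-432 = -1131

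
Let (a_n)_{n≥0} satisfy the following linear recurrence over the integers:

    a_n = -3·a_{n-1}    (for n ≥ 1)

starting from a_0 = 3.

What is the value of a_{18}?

1162261467

a_1 = -3·3 = -9
a_2 = -3·-9 = 27
a_3 = -3·27 = -81
a_4 = -3·-81 = 243
a_5 = -3·243 = -729
a_6 = -3·-729 = 2187
a_7 = -3·2187 = -6561
a_8 = -3·-6561 = 19683
a_9 = -3·19683 = -59049
a_10 = -3·-59049 = 177147
a_11 = -3·177147 = -531441
a_12 = -3·-531441 = 1594323
a_13 = -3·1594323 = -4782969
a_14 = -3·-4782969 = 14348907
a_15 = -3·14348907 = -43046721
a_16 = -3·-43046721 = 129140163
a_17 = -3·129140163 = -387420489
a_18 = -3·-387420489 = 1162261467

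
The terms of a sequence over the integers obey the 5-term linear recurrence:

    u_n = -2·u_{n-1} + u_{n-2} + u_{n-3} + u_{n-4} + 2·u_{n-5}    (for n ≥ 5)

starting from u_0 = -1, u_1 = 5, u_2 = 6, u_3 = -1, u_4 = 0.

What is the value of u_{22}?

-3758697

u_5 = -2·0 + 1·-1 + 1·6 + 1·5 + 2·-1 = 8
u_6 = -2·8 + 1·0 + 1·-1 + 1·6 + 2·5 = -1
u_7 = -2·-1 + 1·8 + 1·0 + 1·-1 + 2·6 = 21
u_8 = -2·21 + 1·-1 + 1·8 + 1·0 + 2·-1 = -37
u_9 = -2·-37 + 1·21 + 1·-1 + 1·8 + 2·0 = 102
u_10 = -2·102 + 1·-37 + 1·21 + 1·-1 + 2·8 = -205
u_11 = -2·-205 + 1·102 + 1·-37 + 1·21 + 2·-1 = 494
u_12 = -2·494 + 1·-205 + 1·102 + 1·-37 + 2·21 = -1086
u_13 = -2·-1086 + 1·494 + 1·-205 + 1·102 + 2·-37 = 2489
u_14 = -2·2489 + 1·-1086 + 1·494 + 1·-205 + 2·102 = -5571
u_15 = -2·-5571 + 1·2489 + 1·-1086 + 1·494 + 2·-205 = 12629
u_16 = -2·12629 + 1·-5571 + 1·2489 + 1·-1086 + 2·494 = -28438
u_17 = -2·-28438 + 1·12629 + 1·-5571 + 1·2489 + 2·-1086 = 64251
u_18 = -2·64251 + 1·-28438 + 1·12629 + 1·-5571 + 2·2489 = -144904
u_19 = -2·-144904 + 1·64251 + 1·-28438 + 1·12629 + 2·-5571 = 327108
u_20 = -2·327108 + 1·-144904 + 1·64251 + 1·-28438 + 2·12629 = -738049
u_21 = -2·-738049 + 1·327108 + 1·-144904 + 1·64251 + 2·-28438 = 1665677
u_22 = -2·1665677 + 1·-738049 + 1·327108 + 1·-144904 + 2·64251 = -3758697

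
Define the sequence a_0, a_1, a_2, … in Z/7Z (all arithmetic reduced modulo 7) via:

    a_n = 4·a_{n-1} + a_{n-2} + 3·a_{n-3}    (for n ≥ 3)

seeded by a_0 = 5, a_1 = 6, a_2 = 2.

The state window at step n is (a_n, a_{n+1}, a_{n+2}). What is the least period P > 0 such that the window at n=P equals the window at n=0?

n=0: window = (5, 6, 2)
n=1: window = (6, 2, 1)
n=2: window = (2, 1, 3)
n=3: window = (1, 3, 5)
n=4: window = (3, 5, 5)
n=5: window = (5, 5, 6)
n=6: window = (5, 6, 2)
window at n=6 equals window at n=0 → period = 6

6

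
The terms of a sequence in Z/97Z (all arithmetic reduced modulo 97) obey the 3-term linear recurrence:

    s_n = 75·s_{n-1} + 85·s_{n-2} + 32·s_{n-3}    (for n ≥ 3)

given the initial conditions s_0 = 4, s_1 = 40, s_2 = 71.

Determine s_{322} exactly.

s_3 = 75·71 + 85·40 + 32·4 = 26
s_4 = 75·26 + 85·71 + 32·40 = 50
s_5 = 75·50 + 85·26 + 32·71 = 84
s_6 = 75·84 + 85·50 + 32·26 = 33
s_7 = 75·33 + 85·84 + 32·50 = 60
s_8 = 75·60 + 85·33 + 32·84 = 2
Continuing the recurrence:
  s_9 = 1;  s_10 = 31;  s_11 = 49;  s_12 = 37;  s_13 = 75;  s_14 = 56
  s_15 = 22;  s_16 = 80;  s_17 = 59;  s_18 = 95;  s_19 = 53;  s_20 = 67
  s_21 = 57;  s_22 = 26;  s_23 = 15;  s_24 = 18;  s_25 = 62;  s_26 = 64
  s_27 = 73;  s_28 = 95;  s_29 = 52;  s_30 = 52;  s_31 = 11;  s_32 = 22
  s_33 = 78;  s_34 = 21;  s_35 = 82;  s_36 = 52;  s_37 = 96;  s_38 = 82
  s_39 = 66;  s_40 = 54;  s_41 = 62;  s_42 = 3;  s_43 = 45;  s_44 = 85
  s_45 = 14;  s_46 = 15;  s_47 = 88;  s_48 = 78;  s_49 = 36;  s_50 = 21
  s_51 = 50;  s_52 = 91;  s_53 = 10;  s_54 = 94;  s_55 = 45;  s_56 = 45
  s_57 = 23;  s_58 = 6;  s_59 = 62;  s_60 = 76;  s_61 = 7;  s_62 = 45
  s_63 = 0;  s_64 = 72;  s_65 = 50;  s_66 = 73;  s_67 = 1;  s_68 = 23
  s_69 = 72;  s_70 = 15;  s_71 = 27;  s_72 = 75;  s_73 = 58;  s_74 = 46
  s_75 = 13;  s_76 = 48;  s_77 = 66;  s_78 = 37;  s_79 = 27;  s_80 = 7
  s_81 = 27;  s_82 = 89;  s_83 = 76;  s_84 = 64;  s_85 = 43;  s_86 = 39
  s_87 = 92;  s_88 = 48;  s_89 = 58;  s_90 = 25;  s_91 = 96;  s_92 = 26
  s_93 = 46;  s_94 = 2;  s_95 = 42;  s_96 = 39;  s_97 = 60;  s_98 = 41
  s_99 = 14;  s_100 = 53;  s_101 = 75;  s_102 = 5;  s_103 = 7;  s_104 = 52
  s_105 = 96;  s_106 = 10;  s_107 = 1;  s_108 = 20;  s_109 = 62;  s_110 = 77
  s_111 = 45;  s_112 = 70;  s_113 = 93;  s_114 = 9;  s_115 = 53;  s_116 = 53
  s_117 = 38;  s_118 = 30;  s_119 = 95;  s_120 = 27;  s_121 = 2;  s_122 = 53
  s_123 = 62;  s_124 = 4;  s_125 = 88;  s_126 = 0;  s_127 = 42;  s_128 = 49
  s_129 = 67;  s_130 = 58;  s_131 = 70;  s_132 = 5;  s_133 = 33;  s_134 = 96
  s_135 = 77;  s_136 = 53;  s_137 = 12;  s_138 = 12;  s_139 = 27;  s_140 = 34
  s_141 = 88;  s_142 = 72;  s_143 = 0;  s_144 = 12;  s_145 = 3;  s_146 = 81
  s_147 = 21;  s_148 = 20;  s_149 = 57;  s_150 = 51;  s_151 = 95;  s_152 = 92
  s_153 = 20;  s_154 = 41;  s_155 = 56;  s_156 = 80;  s_157 = 44;  s_158 = 58
  s_159 = 77;  s_160 = 85;  s_161 = 32;  s_162 = 61;  s_163 = 24;  s_164 = 55
  s_165 = 66;  s_166 = 14;  s_167 = 78;  s_168 = 34;  s_169 = 25;  s_170 = 83
  s_171 = 29;  s_172 = 39;  s_173 = 92;  s_174 = 85;  s_175 = 20;  s_176 = 29
  s_177 = 96;  s_178 = 23;  s_179 = 46;  s_180 = 38;  s_181 = 27;  s_182 = 34
  s_183 = 47;  s_184 = 4;  s_185 = 48;  s_186 = 12;  s_187 = 64;  s_188 = 81
  s_189 = 65;  s_190 = 34;  s_191 = 94;  s_192 = 89;  s_193 = 39;  s_194 = 15
  s_195 = 13;  s_196 = 6;  s_197 = 95;  s_198 = 0;  s_199 = 22;  s_200 = 34
  s_201 = 55;  s_202 = 56;  s_203 = 69;  s_204 = 55;  s_205 = 45;  s_206 = 73
  s_207 = 2;  s_208 = 35;  s_209 = 87;  s_210 = 58;  s_211 = 61;  s_212 = 67
  s_213 = 38;  s_214 = 21;  s_215 = 62;  s_216 = 85;  s_217 = 95;  s_218 = 38
  s_219 = 65;  s_220 = 87;  s_221 = 74;  s_222 = 87;  s_223 = 79;  s_224 = 71
  s_225 = 80;  s_226 = 13;  s_227 = 56;  s_228 = 8;  s_229 = 53;  s_230 = 45
  s_231 = 85;  s_232 = 62;  s_233 = 26;  s_234 = 46;  s_235 = 78;  s_236 = 19
  s_237 = 21;  s_238 = 60;  s_239 = 6;  s_240 = 14;  s_241 = 85;  s_242 = 94
  s_243 = 76;  s_244 = 17;  s_245 = 73;  s_246 = 40;  s_247 = 49;  s_248 = 2
  s_249 = 66;  s_250 = 92;  s_251 = 61;  s_252 = 54;  s_253 = 54;  s_254 = 19
  s_255 = 80;  s_256 = 31;  s_257 = 33;  s_258 = 7;  s_259 = 54;  s_260 = 75
  s_261 = 60;  s_262 = 90;  s_263 = 88;  s_264 = 68;  s_265 = 37;  s_266 = 22
  s_267 = 84;  s_268 = 42;  s_269 = 33;  s_270 = 3;  s_271 = 9;  s_272 = 46
  s_273 = 43;  s_274 = 51;  s_275 = 28;  s_276 = 51;  s_277 = 77;  s_278 = 45
  s_279 = 9;  s_280 = 77;  s_281 = 26;  s_282 = 53;  s_283 = 16;  s_284 = 38
  s_285 = 86;  s_286 = 7;  s_287 = 30;  s_288 = 68;  s_289 = 17;  s_290 = 61
  s_291 = 48;  s_292 = 17;  s_293 = 32;  s_294 = 46;  s_295 = 21;  s_296 = 10
  s_297 = 30;  s_298 = 86;  s_299 = 8;  s_300 = 43;  s_301 = 61;  s_302 = 47
  s_303 = 95;  s_304 = 74;  s_305 = 94;  s_306 = 84;  s_307 = 71;  s_308 = 50
  s_309 = 57;  s_310 = 30;  s_311 = 62;  s_312 = 3;  s_313 = 53;  s_314 = 6
  s_315 = 7;  s_316 = 15;  s_317 = 69;  s_318 = 78;  s_319 = 70;  s_320 = 23
s_321 = 75·23 + 85·70 + 32·78 = 83
s_322 = 75·83 + 85·23 + 32·70 = 41

41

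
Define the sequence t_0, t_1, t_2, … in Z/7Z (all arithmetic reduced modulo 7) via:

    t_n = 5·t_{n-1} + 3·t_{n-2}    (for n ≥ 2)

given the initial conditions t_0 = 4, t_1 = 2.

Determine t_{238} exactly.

2

t_2 = 5·2 + 3·4 = 1
t_3 = 5·1 + 3·2 = 4
t_4 = 5·4 + 3·1 = 2
(t_3, t_4) = (4, 2) = (t_0, t_1), so the sequence has period 3.
238 ≡ 1 (mod 3), hence t_238 = t_1 = 2.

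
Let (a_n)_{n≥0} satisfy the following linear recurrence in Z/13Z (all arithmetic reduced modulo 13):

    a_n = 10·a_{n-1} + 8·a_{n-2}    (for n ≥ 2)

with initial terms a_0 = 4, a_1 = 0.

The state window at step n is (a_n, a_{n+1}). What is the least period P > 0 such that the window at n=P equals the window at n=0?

n=0: window = (4, 0)
n=1: window = (0, 6)
n=2: window = (6, 8)
n=3: window = (8, 11)
n=4: window = (11, 5)
n=5: window = (5, 8)
n=6: window = (8, 3)
n=7: window = (3, 3)
n=8: window = (3, 2)
n=9: window = (2, 5)
n=10: window = (5, 1)
n=11: window = (1, 11)
n=12: window = (11, 1)
n=13: window = (1, 7)
n=14: window = (7, 0)
n=15: window = (0, 4)
n=16: window = (4, 1)
n=17: window = (1, 3)
n=18: window = (3, 12)
n=19: window = (12, 1)
n=20: window = (1, 2)
n=21: window = (2, 2)
n=22: window = (2, 10)
n=23: window = (10, 12)
n=24: window = (12, 5)
n=25: window = (5, 3)
n=26: window = (3, 5)
n=27: window = (5, 9)
n=28: window = (9, 0)
n=29: window = (0, 7)
n=30: window = (7, 5)
n=31: window = (5, 2)
n=32: window = (2, 8)
n=33: window = (8, 5)
n=34: window = (5, 10)
n=35: window = (10, 10)
n=36: window = (10, 11)
n=37: window = (11, 8)
n=38: window = (8, 12)
n=39: window = (12, 2)
n=40: window = (2, 12)
…
n=54: window = (10, 8)
n=55: window = (8, 4)
n=56: window = (4, 0)
window at n=56 equals window at n=0 → period = 56

56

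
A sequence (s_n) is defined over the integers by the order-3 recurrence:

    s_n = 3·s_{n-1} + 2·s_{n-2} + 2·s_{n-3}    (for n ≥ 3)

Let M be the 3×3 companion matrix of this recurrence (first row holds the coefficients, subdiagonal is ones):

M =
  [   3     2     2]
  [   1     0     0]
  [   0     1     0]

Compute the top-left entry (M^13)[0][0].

19109333

(M^13)[0][0] is the top entry after applying M 13 times to the unit state (1, 0, 0). Equivalently it is h_{15} for the auxiliary sequence (h_n) obeying the same recurrence with h_2 = 1 and h_i = 0 for 0 ≤ i < 2:
h_3 = 3·1 + 2·0 + 2·0 = 3
h_4 = 3·3 + 2·1 + 2·0 = 11
h_5 = 3·11 + 2·3 + 2·1 = 41
h_6 = 3·41 + 2·11 + 2·3 = 151
h_7 = 3·151 + 2·41 + 2·11 = 557
h_8 = 3·557 + 2·151 + 2·41 = 2055
h_9 = 3·2055 + 2·557 + 2·151 = 7581
h_10 = 3·7581 + 2·2055 + 2·557 = 27967
h_11 = 3·27967 + 2·7581 + 2·2055 = 103173
h_12 = 3·103173 + 2·27967 + 2·7581 = 380615
h_13 = 3·380615 + 2·103173 + 2·27967 = 1404125
h_14 = 3·1404125 + 2·380615 + 2·103173 = 5179951
h_15 = 3·5179951 + 2·1404125 + 2·380615 = 19109333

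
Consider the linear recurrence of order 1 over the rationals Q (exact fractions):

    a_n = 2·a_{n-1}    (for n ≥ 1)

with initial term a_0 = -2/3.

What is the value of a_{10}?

a_1 = 2·-2/3 = -4/3
a_2 = 2·-4/3 = -8/3
a_3 = 2·-8/3 = -16/3
a_4 = 2·-16/3 = -32/3
a_5 = 2·-32/3 = -64/3
a_6 = 2·-64/3 = -128/3
a_7 = 2·-128/3 = -256/3
a_8 = 2·-256/3 = -512/3
a_9 = 2·-512/3 = -1024/3
a_10 = 2·-1024/3 = -2048/3

-2048/3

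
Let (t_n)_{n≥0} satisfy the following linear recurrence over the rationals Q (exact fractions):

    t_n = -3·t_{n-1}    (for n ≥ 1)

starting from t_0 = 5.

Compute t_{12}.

2657205

t_1 = -3·5 = -15
t_2 = -3·-15 = 45
t_3 = -3·45 = -135
t_4 = -3·-135 = 405
t_5 = -3·405 = -1215
t_6 = -3·-1215 = 3645
t_7 = -3·3645 = -10935
t_8 = -3·-10935 = 32805
t_9 = -3·32805 = -98415
t_10 = -3·-98415 = 295245
t_11 = -3·295245 = -885735
t_12 = -3·-885735 = 2657205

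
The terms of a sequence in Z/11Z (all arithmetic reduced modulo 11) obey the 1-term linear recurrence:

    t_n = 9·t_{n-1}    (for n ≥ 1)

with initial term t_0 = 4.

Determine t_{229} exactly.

9

t_1 = 9·4 = 3
t_2 = 9·3 = 5
t_3 = 9·5 = 1
t_4 = 9·1 = 9
t_5 = 9·9 = 4
(t_5) = (4) = (t_0), so the sequence has period 5.
229 ≡ 4 (mod 5), hence t_229 = t_4 = 9.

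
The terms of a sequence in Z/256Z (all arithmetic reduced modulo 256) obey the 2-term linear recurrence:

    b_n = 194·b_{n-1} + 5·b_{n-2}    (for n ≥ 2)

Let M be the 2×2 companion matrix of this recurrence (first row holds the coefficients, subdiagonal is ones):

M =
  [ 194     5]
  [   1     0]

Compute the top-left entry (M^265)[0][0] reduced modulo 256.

(M^265)[0][0] is the top entry after applying M 265 times to the unit state (1, 0). Equivalently it is h_{266} for the auxiliary sequence (h_n) obeying the same recurrence with h_1 = 1 and h_i = 0 for 0 ≤ i < 1:
h_2 = 194·1 + 5·0 = 194
h_3 = 194·194 + 5·1 = 9
h_4 = 194·9 + 5·194 = 156
h_5 = 194·156 + 5·9 = 101
h_6 = 194·101 + 5·156 = 150
h_7 = 194·150 + 5·101 = 165
Continuing the recurrence:
  h_8 = 248;  h_9 = 41;  h_10 = 234;  h_11 = 33;  h_12 = 148;  h_13 = 205
  h_14 = 62;  h_15 = 253;  h_16 = 240;  h_17 = 209;  h_18 = 18;  h_19 = 185
  h_20 = 140;  h_21 = 181;  h_22 = 230;  h_23 = 213;  h_24 = 232;  h_25 = 249
  h_26 = 58;  h_27 = 209;  h_28 = 132;  h_29 = 29;  h_30 = 142;  h_31 = 45
  h_32 = 224;  h_33 = 161;  h_34 = 98;  h_35 = 105;  h_36 = 124;  h_37 = 5
  h_38 = 54;  h_39 = 5;  h_40 = 216;  h_41 = 201;  h_42 = 138;  h_43 = 129
  h_44 = 116;  h_45 = 109;  h_46 = 222;  h_47 = 93;  h_48 = 208;  h_49 = 113
  h_50 = 178;  h_51 = 25;  h_52 = 108;  h_53 = 85;  h_54 = 134;  h_55 = 53
  h_56 = 200;  h_57 = 153;  h_58 = 218;  h_59 = 49;  h_60 = 100;  h_61 = 189
  h_62 = 46;  h_63 = 141;  h_64 = 192;  h_65 = 65;  h_66 = 2;  h_67 = 201
  h_68 = 92;  h_69 = 165;  h_70 = 214;  h_71 = 101;  h_72 = 184;  h_73 = 105
  h_74 = 42;  h_75 = 225;  h_76 = 84;  h_77 = 13;  h_78 = 126;  h_79 = 189
  h_80 = 176;  h_81 = 17;  h_82 = 82;  h_83 = 121;  h_84 = 76;  h_85 = 245
  h_86 = 38;  h_87 = 149;  h_88 = 168;  h_89 = 57;  h_90 = 122;  h_91 = 145
  h_92 = 68;  h_93 = 93;  h_94 = 206;  h_95 = 237;  h_96 = 160;  h_97 = 225
  h_98 = 162;  h_99 = 41;  h_100 = 60;  h_101 = 69;  h_102 = 118;  h_103 = 197
  h_104 = 152;  h_105 = 9;  h_106 = 202;  h_107 = 65;  h_108 = 52;  h_109 = 173
  h_110 = 30;  h_111 = 29;  h_112 = 144;  h_113 = 177;  h_114 = 242;  h_115 = 217
  h_116 = 44;  h_117 = 149;  h_118 = 198;  h_119 = 245;  h_120 = 136;  h_121 = 217
  h_122 = 26;  h_123 = 241;  h_124 = 36;  h_125 = 253;  h_126 = 110;  h_127 = 77
  h_128 = 128;  h_129 = 129;  h_130 = 66;  h_131 = 137;  h_132 = 28;  h_133 = 229
  h_134 = 22;  h_135 = 37;  h_136 = 120;  h_137 = 169;  h_138 = 106;  h_139 = 161
  h_140 = 20;  h_141 = 77;  h_142 = 190;  h_143 = 125;  h_144 = 112;  h_145 = 81
  h_146 = 146;  h_147 = 57;  h_148 = 12;  h_149 = 53;  h_150 = 102;  h_151 = 85
  h_152 = 104;  h_153 = 121;  h_154 = 186;  h_155 = 81;  h_156 = 4;  h_157 = 157
  h_158 = 14;  h_159 = 173;  h_160 = 96;  h_161 = 33;  h_162 = 226;  h_163 = 233
  h_164 = 252;  h_165 = 133;  h_166 = 182;  h_167 = 133;  h_168 = 88;  h_169 = 73
  h_170 = 10;  h_171 = 1;  h_172 = 244;  h_173 = 237;  h_174 = 94;  h_175 = 221
  h_176 = 80;  h_177 = 241;  h_178 = 50;  h_179 = 153;  h_180 = 236;  h_181 = 213
  h_182 = 6;  h_183 = 181;  h_184 = 72;  h_185 = 25;  h_186 = 90;  h_187 = 177
  h_188 = 228;  h_189 = 61;  h_190 = 174;  h_191 = 13;  h_192 = 64;  h_193 = 193
  h_194 = 130;  h_195 = 73;  h_196 = 220;  h_197 = 37;  h_198 = 86;  h_199 = 229
  h_200 = 56;  h_201 = 233;  h_202 = 170;  h_203 = 97;  h_204 = 212;  h_205 = 141
  h_206 = 254;  h_207 = 61;  h_208 = 48;  h_209 = 145;  h_210 = 210;  h_211 = 249
  h_212 = 204;  h_213 = 117;  h_214 = 166;  h_215 = 21;  h_216 = 40;  h_217 = 185
  h_218 = 250;  h_219 = 17;  h_220 = 196;  h_221 = 221;  h_222 = 78;  h_223 = 109
  h_224 = 32;  h_225 = 97;  h_226 = 34;  h_227 = 169;  h_228 = 188;  h_229 = 197
  h_230 = 246;  h_231 = 69;  h_232 = 24;  h_233 = 137;  h_234 = 74;  h_235 = 193
  h_236 = 180;  h_237 = 45;  h_238 = 158;  h_239 = 157;  h_240 = 16;  h_241 = 49
  h_242 = 114;  h_243 = 89;  h_244 = 172;  h_245 = 21;  h_246 = 70;  h_247 = 117
  h_248 = 8;  h_249 = 89;  h_250 = 154;  h_251 = 113;  h_252 = 164;  h_253 = 125
  h_254 = 238;  h_255 = 205;  h_256 = 0;  h_257 = 1;  h_258 = 194;  h_259 = 9
  h_260 = 156;  h_261 = 101;  h_262 = 150;  h_263 = 165;  h_264 = 248
h_265 = 194·248 + 5·165 = 41
h_266 = 194·41 + 5·248 = 234

234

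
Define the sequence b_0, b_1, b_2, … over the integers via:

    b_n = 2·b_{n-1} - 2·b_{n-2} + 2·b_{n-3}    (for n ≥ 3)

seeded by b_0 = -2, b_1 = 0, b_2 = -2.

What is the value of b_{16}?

-1600

b_3 = 2·-2 + -2·0 + 2·-2 = -8
b_4 = 2·-8 + -2·-2 + 2·0 = -12
b_5 = 2·-12 + -2·-8 + 2·-2 = -12
b_6 = 2·-12 + -2·-12 + 2·-8 = -16
b_7 = 2·-16 + -2·-12 + 2·-12 = -32
b_8 = 2·-32 + -2·-16 + 2·-12 = -56
b_9 = 2·-56 + -2·-32 + 2·-16 = -80
b_10 = 2·-80 + -2·-56 + 2·-32 = -112
b_11 = 2·-112 + -2·-80 + 2·-56 = -176
b_12 = 2·-176 + -2·-112 + 2·-80 = -288
b_13 = 2·-288 + -2·-176 + 2·-112 = -448
b_14 = 2·-448 + -2·-288 + 2·-176 = -672
b_15 = 2·-672 + -2·-448 + 2·-288 = -1024
b_16 = 2·-1024 + -2·-672 + 2·-448 = -1600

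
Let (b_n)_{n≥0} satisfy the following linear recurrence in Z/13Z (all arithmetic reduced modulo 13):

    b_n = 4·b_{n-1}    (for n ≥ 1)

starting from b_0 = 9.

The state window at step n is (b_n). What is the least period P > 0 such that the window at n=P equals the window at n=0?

n=0: window = (9)
n=1: window = (10)
n=2: window = (1)
n=3: window = (4)
n=4: window = (3)
n=5: window = (12)
n=6: window = (9)
window at n=6 equals window at n=0 → period = 6

6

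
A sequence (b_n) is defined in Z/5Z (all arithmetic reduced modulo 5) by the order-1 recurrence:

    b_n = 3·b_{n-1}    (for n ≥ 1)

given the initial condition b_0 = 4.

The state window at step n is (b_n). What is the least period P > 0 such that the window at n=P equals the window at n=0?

4

n=0: window = (4)
n=1: window = (2)
n=2: window = (1)
n=3: window = (3)
n=4: window = (4)
window at n=4 equals window at n=0 → period = 4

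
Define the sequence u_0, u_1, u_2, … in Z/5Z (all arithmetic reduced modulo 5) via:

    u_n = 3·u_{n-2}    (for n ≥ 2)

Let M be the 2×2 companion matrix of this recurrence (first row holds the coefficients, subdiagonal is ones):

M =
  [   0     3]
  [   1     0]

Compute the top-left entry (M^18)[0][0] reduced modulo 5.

3

(M^18)[0][0] is the top entry after applying M 18 times to the unit state (1, 0). Equivalently it is h_{19} for the auxiliary sequence (h_n) obeying the same recurrence with h_1 = 1 and h_i = 0 for 0 ≤ i < 1:
h_2 = 0·1 + 3·0 = 0
h_3 = 0·0 + 3·1 = 3
h_4 = 0·3 + 3·0 = 0
h_5 = 0·0 + 3·3 = 4
h_6 = 0·4 + 3·0 = 0
h_7 = 0·0 + 3·4 = 2
h_8 = 0·2 + 3·0 = 0
h_9 = 0·0 + 3·2 = 1
(h_8, h_9) = (0, 1) = (h_0, h_1), so the sequence has period 8.
19 ≡ 3 (mod 8), hence h_19 = h_3 = 3.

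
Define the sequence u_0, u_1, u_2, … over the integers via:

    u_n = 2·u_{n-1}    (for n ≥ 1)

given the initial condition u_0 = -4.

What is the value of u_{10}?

-4096

u_1 = 2·-4 = -8
u_2 = 2·-8 = -16
u_3 = 2·-16 = -32
u_4 = 2·-32 = -64
u_5 = 2·-64 = -128
u_6 = 2·-128 = -256
u_7 = 2·-256 = -512
u_8 = 2·-512 = -1024
u_9 = 2·-1024 = -2048
u_10 = 2·-2048 = -4096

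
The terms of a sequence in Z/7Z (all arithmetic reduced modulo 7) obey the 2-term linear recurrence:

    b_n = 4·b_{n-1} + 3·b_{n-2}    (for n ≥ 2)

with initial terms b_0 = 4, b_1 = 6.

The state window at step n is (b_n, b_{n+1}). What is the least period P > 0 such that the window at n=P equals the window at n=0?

n=0: window = (4, 6)
n=1: window = (6, 1)
n=2: window = (1, 1)
n=3: window = (1, 0)
n=4: window = (0, 3)
n=5: window = (3, 5)
n=6: window = (5, 1)
n=7: window = (1, 5)
n=8: window = (5, 2)
n=9: window = (2, 2)
n=10: window = (2, 0)
n=11: window = (0, 6)
n=12: window = (6, 3)
n=13: window = (3, 2)
n=14: window = (2, 3)
n=15: window = (3, 4)
n=16: window = (4, 4)
n=17: window = (4, 0)
n=18: window = (0, 5)
n=19: window = (5, 6)
n=20: window = (6, 4)
n=21: window = (4, 6)
window at n=21 equals window at n=0 → period = 21

21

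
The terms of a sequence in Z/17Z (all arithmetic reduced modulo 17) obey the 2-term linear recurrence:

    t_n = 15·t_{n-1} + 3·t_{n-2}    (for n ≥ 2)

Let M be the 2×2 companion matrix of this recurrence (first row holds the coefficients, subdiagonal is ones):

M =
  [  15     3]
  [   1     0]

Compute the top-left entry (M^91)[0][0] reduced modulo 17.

(M^91)[0][0] is the top entry after applying M 91 times to the unit state (1, 0). Equivalently it is h_{92} for the auxiliary sequence (h_n) obeying the same recurrence with h_1 = 1 and h_i = 0 for 0 ≤ i < 1:
h_2 = 15·1 + 3·0 = 15
h_3 = 15·15 + 3·1 = 7
h_4 = 15·7 + 3·15 = 14
h_5 = 15·14 + 3·7 = 10
h_6 = 15·10 + 3·14 = 5
h_7 = 15·5 + 3·10 = 3
h_8 = 15·3 + 3·5 = 9
h_9 = 15·9 + 3·3 = 8
h_10 = 15·8 + 3·9 = 11
h_11 = 15·11 + 3·8 = 2
h_12 = 15·2 + 3·11 = 12
h_13 = 15·12 + 3·2 = 16
h_14 = 15·16 + 3·12 = 4
h_15 = 15·4 + 3·16 = 6
h_16 = 15·6 + 3·4 = 0
h_17 = 15·0 + 3·6 = 1
(h_16, h_17) = (0, 1) = (h_0, h_1), so the sequence has period 16.
92 ≡ 12 (mod 16), hence h_92 = h_12 = 12.

12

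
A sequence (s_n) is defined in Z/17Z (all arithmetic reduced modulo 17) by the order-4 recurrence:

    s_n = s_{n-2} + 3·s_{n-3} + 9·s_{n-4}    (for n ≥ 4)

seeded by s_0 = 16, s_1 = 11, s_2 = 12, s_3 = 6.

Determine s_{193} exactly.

0

s_4 = 0·6 + 1·12 + 3·11 + 9·16 = 2
s_5 = 0·2 + 1·6 + 3·12 + 9·11 = 5
s_6 = 0·5 + 1·2 + 3·6 + 9·12 = 9
s_7 = 0·9 + 1·5 + 3·2 + 9·6 = 14
s_8 = 0·14 + 1·9 + 3·5 + 9·2 = 8
s_9 = 0·8 + 1·14 + 3·9 + 9·5 = 1
Continuing the recurrence:
  s_10 = 12;  s_11 = 15;  s_12 = 2;  s_13 = 9;  s_14 = 2;  s_15 = 14
  s_16 = 13;  s_17 = 16;  s_18 = 5;  s_19 = 11;  s_20 = 0;  s_21 = 0
  s_22 = 10;  s_23 = 14;  s_24 = 10;  s_25 = 10;  s_26 = 6;  s_27 = 13
  s_28 = 7;  s_29 = 2;  s_30 = 15;  s_31 = 4;  s_32 = 16;  s_33 = 16
  s_34 = 10;  s_35 = 15;  s_36 = 15;  s_37 = 2;  s_38 = 14;  s_39 = 12
  s_40 = 2;  s_41 = 4;  s_42 = 11;  s_43 = 16;  s_44 = 7;  s_45 = 0
  s_46 = 1;  s_47 = 12;  s_48 = 13;  s_49 = 15;  s_50 = 7;  s_51 = 9
  s_52 = 16;  s_53 = 12;  s_54 = 4;  s_55 = 5;  s_56 = 14;  s_57 = 6
  s_58 = 14;  s_59 = 8;  s_60 = 5;  s_61 = 2;  s_62 = 2;  s_63 = 4
  s_64 = 2;  s_65 = 11;  s_66 = 15;  s_67 = 2;  s_68 = 15;  s_69 = 10
  s_70 = 3;  s_71 = 5;  s_72 = 15;  s_73 = 2;  s_74 = 6;  s_75 = 7
  s_76 = 11;  s_77 = 9;  s_78 = 1;  s_79 = 3;  s_80 = 8;  s_81 = 2
  s_82 = 9;  s_83 = 2;  s_84 = 2;  s_85 = 13;  s_86 = 4;  s_87 = 3
  s_88 = 10;  s_89 = 13;  s_90 = 4;  s_91 = 2;  s_92 = 14;  s_93 = 12
  s_94 = 5;  s_95 = 4;  s_96 = 14;  s_97 = 8;  s_98 = 3;  s_99 = 1
  s_100 = 0;  s_101 = 14;  s_102 = 13;  s_103 = 6;  s_104 = 4;  s_105 = 1
  s_106 = 3;  s_107 = 16;  s_108 = 8;  s_109 = 0;  s_110 = 15;  s_111 = 15
  s_112 = 2;  s_113 = 9;  s_114 = 12;  s_115 = 14;  s_116 = 6;  s_117 = 12
  s_118 = 3;  s_119 = 3;  s_120 = 8;  s_121 = 1;  s_122 = 10;  s_123 = 1
  s_124 = 0;  s_125 = 6;  s_126 = 8;  s_127 = 15;  s_128 = 9;  s_129 = 8
  s_130 = 7;  s_131 = 0;  s_132 = 10;  s_133 = 8;  s_134 = 5;  s_135 = 4
  s_136 = 0;  s_137 = 6;  s_138 = 6;  s_139 = 8;  s_140 = 7;  s_141 = 12
  s_142 = 0;  s_143 = 3;  s_144 = 14;  s_145 = 9;  s_146 = 6;  s_147 = 10
  s_148 = 6;  s_149 = 7;  s_150 = 5;  s_151 = 13;  s_152 = 12;  s_153 = 6
  s_154 = 11;  s_155 = 6;  s_156 = 1;  s_157 = 8;  s_158 = 16;  s_159 = 14
  s_160 = 15;  s_161 = 15;  s_162 = 14;  s_163 = 16;  s_164 = 7;  s_165 = 6
  s_166 = 11;  s_167 = 1;  s_168 = 7;  s_169 = 3;  s_170 = 7;  s_171 = 16
  s_172 = 11;  s_173 = 13;  s_174 = 3;  s_175 = 3;  s_176 = 5;  s_177 = 10
  s_178 = 7;  s_179 = 1;  s_180 = 14;  s_181 = 10;  s_182 = 12;  s_183 = 10
  s_184 = 15;  s_185 = 0;  s_186 = 0;  s_187 = 16;  s_188 = 16;  s_189 = 16
  s_190 = 13;  s_191 = 4
s_192 = 0·4 + 1·13 + 3·16 + 9·16 = 1
s_193 = 0·1 + 1·4 + 3·13 + 9·16 = 0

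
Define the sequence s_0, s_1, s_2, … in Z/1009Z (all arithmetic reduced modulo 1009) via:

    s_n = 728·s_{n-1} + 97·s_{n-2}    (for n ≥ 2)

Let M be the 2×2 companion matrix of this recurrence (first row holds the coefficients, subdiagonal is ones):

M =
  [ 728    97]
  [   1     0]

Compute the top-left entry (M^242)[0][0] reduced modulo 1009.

(M^242)[0][0] is the top entry after applying M 242 times to the unit state (1, 0). Equivalently it is h_{243} for the auxiliary sequence (h_n) obeying the same recurrence with h_1 = 1 and h_i = 0 for 0 ≤ i < 1:
h_2 = 728·1 + 97·0 = 728
h_3 = 728·728 + 97·1 = 356
h_4 = 728·356 + 97·728 = 850
h_5 = 728·850 + 97·356 = 509
h_6 = 728·509 + 97·850 = 970
h_7 = 728·970 + 97·509 = 801
Continuing the recurrence:
  h_8 = 179;  h_9 = 155;  h_10 = 42;  h_11 = 206;  h_12 = 674;  h_13 = 100
  h_14 = 954;  h_15 = 939;  h_16 = 209;  h_17 = 66;  h_18 = 718;  h_19 = 390
  h_20 = 416;  h_21 = 645;  h_22 = 367;  h_23 = 807;  h_24 = 542;  h_25 = 643
  h_26 = 34;  h_27 = 349;  h_28 = 75;  h_29 = 670;  h_30 = 625;  h_31 = 355
  h_32 = 221;  h_33 = 586;  h_34 = 49;  h_35 = 695;  h_36 = 159;  h_37 = 538
  h_38 = 460;  h_39 = 619;  h_40 = 842;  h_41 = 16;  h_42 = 494;  h_43 = 971
  h_44 = 74;  h_45 = 745;  h_46 = 642;  h_47 = 835;  h_48 = 178;  h_49 = 707
  h_50 = 219;  h_51 = 986;  h_52 = 463;  h_53 = 854;  h_54 = 683;  h_55 = 896
  h_56 = 131;  h_57 = 660;  h_58 = 795;  h_59 = 47;  h_60 = 341;  h_61 = 557
  h_62 = 667;  h_63 = 799;  h_64 = 611;  h_65 = 658;  h_66 = 494;  h_67 = 687
  h_68 = 167;  h_69 = 541;  h_70 = 393;  h_71 = 566;  h_72 = 155;  h_73 = 248
  h_74 = 842;  h_75 = 353;  h_76 = 643;  h_77 = 872;  h_78 = 977;  h_79 = 748
  h_80 = 616;  h_81 = 360;  h_82 = 970;  h_83 = 474;  h_84 = 247;  h_85 = 787
  h_86 = 576;  h_87 = 248;  h_88 = 310;  h_89 = 513;  h_90 = 943;  h_91 = 704
  h_92 = 601;  h_93 = 307;  h_94 = 282;  h_95 = 987;  h_96 = 239;  h_97 = 328
  h_98 = 636;  h_99 = 414;  h_100 = 853;  h_101 = 247;  h_102 = 217;  h_103 = 315
  h_104 = 137;  h_105 = 130;  h_106 = 975;  h_107 = 975;  h_108 = 202;  h_109 = 480
  h_110 = 749;  h_111 = 558;  h_112 = 611;  h_113 = 488;  h_114 = 841;  h_115 = 707
  h_116 = 963;  h_117 = 785;  h_118 = 969;  h_119 = 611;  h_120 = 1004;  h_121 = 132
  h_122 = 765;  h_123 = 648;  h_124 = 80;  h_125 = 16;  h_126 = 237;  h_127 = 540
  h_128 = 401;  h_129 = 239;  h_130 = 999;  h_131 = 768;  h_132 = 157;  h_133 = 109
  h_134 = 744;  h_135 = 282;  h_136 = 998;  h_137 = 175;  h_138 = 208;  h_139 = 905
  h_140 = 968;  h_141 = 424;  h_142 = 986;  h_143 = 168;  h_144 = 2;  h_145 = 599
  h_146 = 378;  h_147 = 317;  h_148 = 57;  h_149 = 606;  h_150 = 719;  h_151 = 21
  h_152 = 275;  h_153 = 437;  h_154 = 742;  h_155 = 372;  h_156 = 739;  h_157 = 964
  h_158 = 581;  h_159 = 877;  h_160 = 621;  h_161 = 369;  h_162 = 944;  h_163 = 581
  h_164 = 955;  h_165 = 901;  h_166 = 894;  h_167 = 650;  h_168 = 932;  h_169 = 940
  h_170 = 821;  h_171 = 730;  h_172 = 632;  h_173 = 172;  h_174 = 864;  h_175 = 925
  h_176 = 458;  h_177 = 378;  h_178 = 766;  h_179 = 13;  h_180 = 19;  h_181 = 967
  h_182 = 528;  h_183 = 926;  h_184 = 882;  h_185 = 393;  h_186 = 346;  h_187 = 426
  h_188 = 630;  h_189 = 507;  h_190 = 372;  h_191 = 142;  h_192 = 218;  h_193 = 948
  h_194 = 954;  h_195 = 457;  h_196 = 445;  h_197 = 4;  h_198 = 672;  h_199 = 239
  h_200 = 43;  h_201 = 1;  h_202 = 863;  h_203 = 763;  h_204 = 478;  h_205 = 233
  h_206 = 64;  h_207 = 581;  h_208 = 351;  h_209 = 104;  h_210 = 787;  h_211 = 831
  h_212 = 232;  h_213 = 280;  h_214 = 328;  h_215 = 577;  h_216 = 849;  h_217 = 29
  h_218 = 547;  h_219 = 456;  h_220 = 598;  h_221 = 301;  h_222 = 668;  h_223 = 911
  h_224 = 515;  h_225 = 156;  h_226 = 65;  h_227 = 903;  h_228 = 776;  h_229 = 705
  h_230 = 265;  h_231 = 983;  h_232 = 723;  h_233 = 151;  h_234 = 457;  h_235 = 247
  h_236 = 147;  h_237 = 814;  h_238 = 442;  h_239 = 161;  h_240 = 660;  h_241 = 678
h_242 = 728·678 + 97·660 = 636
h_243 = 728·636 + 97·678 = 58

58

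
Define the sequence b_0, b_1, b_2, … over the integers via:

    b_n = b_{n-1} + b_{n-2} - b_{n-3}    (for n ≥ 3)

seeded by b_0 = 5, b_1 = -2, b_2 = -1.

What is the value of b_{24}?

b_3 = 1·-1 + 1·-2 + -1·5 = -8
b_4 = 1·-8 + 1·-1 + -1·-2 = -7
b_5 = 1·-7 + 1·-8 + -1·-1 = -14
b_6 = 1·-14 + 1·-7 + -1·-8 = -13
b_7 = 1·-13 + 1·-14 + -1·-7 = -20
b_8 = 1·-20 + 1·-13 + -1·-14 = -19
b_9 = 1·-19 + 1·-20 + -1·-13 = -26
b_10 = 1·-26 + 1·-19 + -1·-20 = -25
b_11 = 1·-25 + 1·-26 + -1·-19 = -32
b_12 = 1·-32 + 1·-25 + -1·-26 = -31
b_13 = 1·-31 + 1·-32 + -1·-25 = -38
b_14 = 1·-38 + 1·-31 + -1·-32 = -37
b_15 = 1·-37 + 1·-38 + -1·-31 = -44
b_16 = 1·-44 + 1·-37 + -1·-38 = -43
b_17 = 1·-43 + 1·-44 + -1·-37 = -50
b_18 = 1·-50 + 1·-43 + -1·-44 = -49
b_19 = 1·-49 + 1·-50 + -1·-43 = -56
b_20 = 1·-56 + 1·-49 + -1·-50 = -55
b_21 = 1·-55 + 1·-56 + -1·-49 = -62
b_22 = 1·-62 + 1·-55 + -1·-56 = -61
b_23 = 1·-61 + 1·-62 + -1·-55 = -68
b_24 = 1·-68 + 1·-61 + -1·-62 = -67

-67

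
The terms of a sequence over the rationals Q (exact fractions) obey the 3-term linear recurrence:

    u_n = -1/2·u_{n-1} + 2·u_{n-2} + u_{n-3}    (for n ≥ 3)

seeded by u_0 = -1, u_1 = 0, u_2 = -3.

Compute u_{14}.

u_3 = -1/2·-3 + 2·0 + 1·-1 = 1/2
u_4 = -1/2·1/2 + 2·-3 + 1·0 = -25/4
u_5 = -1/2·-25/4 + 2·1/2 + 1·-3 = 9/8
u_6 = -1/2·9/8 + 2·-25/4 + 1·1/2 = -201/16
u_7 = -1/2·-201/16 + 2·9/8 + 1·-25/4 = 73/32
u_8 = -1/2·73/32 + 2·-201/16 + 1·9/8 = -1609/64
u_9 = -1/2·-1609/64 + 2·73/32 + 1·-201/16 = 585/128
u_10 = -1/2·585/128 + 2·-1609/64 + 1·73/32 = -12873/256
u_11 = -1/2·-12873/256 + 2·585/128 + 1·-1609/64 = 4681/512
u_12 = -1/2·4681/512 + 2·-12873/256 + 1·585/128 = -102985/1024
u_13 = -1/2·-102985/1024 + 2·4681/512 + 1·-12873/256 = 37449/2048
u_14 = -1/2·37449/2048 + 2·-102985/1024 + 1·4681/512 = -823881/4096

-823881/4096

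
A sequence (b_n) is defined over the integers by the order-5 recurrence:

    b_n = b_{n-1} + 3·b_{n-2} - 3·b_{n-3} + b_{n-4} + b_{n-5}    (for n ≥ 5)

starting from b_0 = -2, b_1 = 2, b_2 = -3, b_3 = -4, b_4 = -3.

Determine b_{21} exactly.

b_5 = 1·-3 + 3·-4 + -3·-3 + 1·2 + 1·-2 = -6
b_6 = 1·-6 + 3·-3 + -3·-4 + 1·-3 + 1·2 = -4
b_7 = 1·-4 + 3·-6 + -3·-3 + 1·-4 + 1·-3 = -20
b_8 = 1·-20 + 3·-4 + -3·-6 + 1·-3 + 1·-4 = -21
b_9 = 1·-21 + 3·-20 + -3·-4 + 1·-6 + 1·-3 = -78
b_10 = 1·-78 + 3·-21 + -3·-20 + 1·-4 + 1·-6 = -91
b_11 = 1·-91 + 3·-78 + -3·-21 + 1·-20 + 1·-4 = -286
b_12 = 1·-286 + 3·-91 + -3·-78 + 1·-21 + 1·-20 = -366
b_13 = 1·-366 + 3·-286 + -3·-91 + 1·-78 + 1·-21 = -1050
b_14 = 1·-1050 + 3·-366 + -3·-286 + 1·-91 + 1·-78 = -1459
b_15 = 1·-1459 + 3·-1050 + -3·-366 + 1·-286 + 1·-91 = -3888
b_16 = 1·-3888 + 3·-1459 + -3·-1050 + 1·-366 + 1·-286 = -5767
b_17 = 1·-5767 + 3·-3888 + -3·-1459 + 1·-1050 + 1·-366 = -14470
b_18 = 1·-14470 + 3·-5767 + -3·-3888 + 1·-1459 + 1·-1050 = -22616
b_19 = 1·-22616 + 3·-14470 + -3·-5767 + 1·-3888 + 1·-1459 = -54072
b_20 = 1·-54072 + 3·-22616 + -3·-14470 + 1·-5767 + 1·-3888 = -88165
b_21 = 1·-88165 + 3·-54072 + -3·-22616 + 1·-14470 + 1·-5767 = -202770

-202770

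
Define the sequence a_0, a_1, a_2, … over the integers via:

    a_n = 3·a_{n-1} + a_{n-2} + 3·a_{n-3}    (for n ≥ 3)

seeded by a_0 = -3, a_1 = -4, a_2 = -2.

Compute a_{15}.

-70930657

a_3 = 3·-2 + 1·-4 + 3·-3 = -19
a_4 = 3·-19 + 1·-2 + 3·-4 = -71
a_5 = 3·-71 + 1·-19 + 3·-2 = -238
a_6 = 3·-238 + 1·-71 + 3·-19 = -842
a_7 = 3·-842 + 1·-238 + 3·-71 = -2977
a_8 = 3·-2977 + 1·-842 + 3·-238 = -10487
a_9 = 3·-10487 + 1·-2977 + 3·-842 = -36964
a_10 = 3·-36964 + 1·-10487 + 3·-2977 = -130310
a_11 = 3·-130310 + 1·-36964 + 3·-10487 = -459355
a_12 = 3·-459355 + 1·-130310 + 3·-36964 = -1619267
a_13 = 3·-1619267 + 1·-459355 + 3·-130310 = -5708086
a_14 = 3·-5708086 + 1·-1619267 + 3·-459355 = -20121590
a_15 = 3·-20121590 + 1·-5708086 + 3·-1619267 = -70930657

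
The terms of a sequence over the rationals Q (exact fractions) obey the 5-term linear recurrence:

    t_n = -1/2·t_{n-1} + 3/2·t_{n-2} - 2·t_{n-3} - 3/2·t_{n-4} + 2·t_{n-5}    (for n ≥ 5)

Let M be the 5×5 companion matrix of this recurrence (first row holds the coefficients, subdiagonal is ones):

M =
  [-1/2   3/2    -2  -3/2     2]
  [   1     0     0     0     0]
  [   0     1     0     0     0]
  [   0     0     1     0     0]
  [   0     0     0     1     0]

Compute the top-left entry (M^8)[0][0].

(M^8)[0][0] is the top entry after applying M 8 times to the unit state (1, 0, 0, 0, 0). Equivalently it is h_{12} for the auxiliary sequence (h_n) obeying the same recurrence with h_4 = 1 and h_i = 0 for 0 ≤ i < 4:
h_5 = -1/2·1 + 3/2·0 + -2·0 + -3/2·0 + 2·0 = -1/2
h_6 = -1/2·-1/2 + 3/2·1 + -2·0 + -3/2·0 + 2·0 = 7/4
h_7 = -1/2·7/4 + 3/2·-1/2 + -2·1 + -3/2·0 + 2·0 = -29/8
h_8 = -1/2·-29/8 + 3/2·7/4 + -2·-1/2 + -3/2·1 + 2·0 = 63/16
h_9 = -1/2·63/16 + 3/2·-29/8 + -2·7/4 + -3/2·-1/2 + 2·1 = -261/32
h_10 = -1/2·-261/32 + 3/2·63/16 + -2·-29/8 + -3/2·7/4 + 2·-1/2 = 871/64
h_11 = -1/2·871/64 + 3/2·-261/32 + -2·63/16 + -3/2·-29/8 + 2·7/4 = -2301/128
h_12 = -1/2·-2301/128 + 3/2·871/64 + -2·-261/32 + -3/2·63/16 + 2·-29/8 = 8335/256

8335/256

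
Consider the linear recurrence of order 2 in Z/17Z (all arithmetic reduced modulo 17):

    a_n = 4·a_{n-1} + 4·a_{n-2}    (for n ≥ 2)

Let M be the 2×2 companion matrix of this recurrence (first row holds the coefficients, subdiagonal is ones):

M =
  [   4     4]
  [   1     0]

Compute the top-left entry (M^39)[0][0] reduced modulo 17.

(M^39)[0][0] is the top entry after applying M 39 times to the unit state (1, 0). Equivalently it is h_{40} for the auxiliary sequence (h_n) obeying the same recurrence with h_1 = 1 and h_i = 0 for 0 ≤ i < 1:
h_2 = 4·1 + 4·0 = 4
h_3 = 4·4 + 4·1 = 3
h_4 = 4·3 + 4·4 = 11
h_5 = 4·11 + 4·3 = 5
h_6 = 4·5 + 4·11 = 13
h_7 = 4·13 + 4·5 = 4
h_8 = 4·4 + 4·13 = 0
h_9 = 4·0 + 4·4 = 16
h_10 = 4·16 + 4·0 = 13
h_11 = 4·13 + 4·16 = 14
h_12 = 4·14 + 4·13 = 6
h_13 = 4·6 + 4·14 = 12
h_14 = 4·12 + 4·6 = 4
h_15 = 4·4 + 4·12 = 13
h_16 = 4·13 + 4·4 = 0
h_17 = 4·0 + 4·13 = 1
(h_16, h_17) = (0, 1) = (h_0, h_1), so the sequence has period 16.
40 ≡ 8 (mod 16), hence h_40 = h_8 = 0.

0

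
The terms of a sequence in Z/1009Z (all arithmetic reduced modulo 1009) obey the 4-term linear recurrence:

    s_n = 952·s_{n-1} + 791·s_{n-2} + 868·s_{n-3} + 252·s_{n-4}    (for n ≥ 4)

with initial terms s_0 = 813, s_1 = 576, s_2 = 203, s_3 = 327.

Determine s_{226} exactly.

218

s_4 = 952·327 + 791·203 + 868·576 + 252·813 = 227
s_5 = 952·227 + 791·327 + 868·203 + 252·576 = 16
s_6 = 952·16 + 791·227 + 868·327 + 252·203 = 56
s_7 = 952·56 + 791·16 + 868·227 + 252·327 = 330
s_8 = 952·330 + 791·56 + 868·16 + 252·227 = 723
s_9 = 952·723 + 791·330 + 868·56 + 252·16 = 29
Continuing the recurrence:
  s_10 = 25;  s_11 = 713;  s_12 = 846;  s_13 = 918;  s_14 = 974;  s_15 = 494
  s_16 = 668;  s_17 = 702;  s_18 = 246;  s_19 = 466;  s_20 = 263;  s_21 = 414
  s_22 = 110;  s_23 = 980;  s_24 = 710;  s_25 = 184;  s_26 = 738;  s_27 = 96
  s_28 = 746;  s_29 = 949;  s_30 = 115;  s_31 = 197;  s_32 = 731;  s_33 = 87
  s_34 = 344;  s_35 = 827;  s_36 = 373;  s_37 = 916;  s_38 = 13;  s_39 = 787
  s_40 = 894;  s_41 = 421;  s_42 = 336;  s_43 = 691;  s_44 = 824;  s_45 = 352
  s_46 = 444;  s_47 = 300;  s_48 = 737;  s_49 = 420;  s_50 = 8;  s_51 = 747
  s_52 = 452;  s_53 = 858;  s_54 = 488;  s_55 = 462;  s_56 = 459;  s_57 = 349
  s_58 = 437;  s_59 = 155;  s_60 = 700;  s_61 = 64;  s_62 = 633;  s_63 = 308
  s_64 = 727;  s_65 = 921;  s_66 = 960;  s_67 = 113;  s_68 = 71;  s_69 = 448
  s_70 = 326;  s_71 = 92;  s_72 = 501;  s_73 = 155;  s_74 = 568;  s_75 = 394
  s_76 = 493;  s_77 = 365;  s_78 = 672;  s_79 = 693;  s_80 = 791;  s_81 = 849
  s_82 = 132;  s_83 = 660;  s_84 = 110;  s_85 = 790;  s_86 = 346;  s_87 = 237
  s_88 = 941;  s_89 = 595;  s_90 = 378;  s_91 = 794;  s_92 = 350;  s_93 = 464
  s_94 = 625;  s_95 = 844;  s_96 = 867;  s_97 = 219;  s_98 = 465;  s_99 = 50
  s_100 = 647;  s_101 = 366;  s_102 = 690;  s_103 = 19;  s_104 = 295;  s_105 = 219
  s_106 = 571;  s_107 = 957;  s_108 = 649;  s_109 = 479;  s_110 = 601;  s_111 = 886
  s_112 = 254;  s_113 = 880;  s_114 = 705;  s_115 = 838;  s_116 = 812;  s_117 = 341
  s_118 = 273;  s_119 = 731;  s_120 = 876;  s_121 = 598;  s_122 = 993;  s_123 = 865
  s_124 = 816;  s_125 = 608;  s_126 = 483;  s_127 = 362;  s_128 = 30;  s_129 = 451
  s_130 = 85;  s_131 = 984;  s_132 = 521;  s_133 = 736;  s_134 = 585;  s_135 = 894
  s_136 = 378;  s_137 = 566;  s_138 = 537;  s_139 = 840;  s_140 = 845;  s_141 = 97
  s_142 = 693;  s_143 = 609;  s_144 = 359;  s_145 = 531;  s_146 = 418;  s_147 = 598
  s_148 = 368;  s_149 = 218;  s_150 = 7;  s_151 = 435;  s_152 = 362;  s_153 = 34
  s_154 = 835;  s_155 = 544;  s_156 = 526;  s_157 = 563;  s_158 = 74;  s_159 = 546
  s_160 = 870;  s_161 = 157;  s_162 = 348;  s_163 = 211;  s_164 = 240;  s_165 = 439
  s_166 = 782;  s_167 = 136;  s_168 = 964;  s_169 = 526;  s_170 = 312;  s_171 = 993
  s_172 = 758;  s_173 = 410;  s_174 = 229;  s_175 = 565;  s_176 = 629;  s_177 = 800
  s_178 = 148;  s_179 = 7;  s_180 = 937;  s_181 = 681;  s_182 = 71;  s_183 = 671
  s_184 = 613;  s_185 = 562;  s_186 = 782;  s_187 = 325;  s_188 = 250;  s_189 = 748
  s_190 = 626;  s_191 = 263;  s_192 = 810;  s_193 = 762;  s_194 = 546;  s_195 = 15
  s_196 = 2;  s_197 = 664;  s_198 = 329;  s_199 = 424;  s_200 = 682;  s_201 = 732
  s_202 = 218;  s_203 = 124;  s_204 = 943;  s_205 = 295;  s_206 = 719;  s_207 = 846
  s_208 = 158;  s_209 = 498;  s_210 = 81;  s_211 = 40;  s_212 = 110;  s_213 = 203
  s_214 = 410;  s_215 = 603;  s_216 = 462;  s_217 = 25;  s_218 = 912;  s_219 = 119
  s_220 = 128;  s_221 = 865;  s_222 = 630;  s_223 = 359;  s_224 = 702
s_225 = 952·702 + 791·359 + 868·630 + 252·865 = 784
s_226 = 952·784 + 791·702 + 868·359 + 252·630 = 218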